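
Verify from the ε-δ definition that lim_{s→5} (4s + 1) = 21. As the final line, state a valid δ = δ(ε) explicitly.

δ = ε/4

Let ε > 0 be given. We need δ > 0 so that 0 < |s − 5| < δ implies |(4s + 1) − 21| < ε.
Since (4s + 1) − 21 = 4(s − 5), we have |(4s + 1) − 21| = 4|s − 5|.
So 4|s − 5| < ε exactly when |s − 5| < ε/4.
Choosing δ = ε/4 gives |(4s + 1) − 21| = 4|s − 5| < ε whenever |s − 5| < δ.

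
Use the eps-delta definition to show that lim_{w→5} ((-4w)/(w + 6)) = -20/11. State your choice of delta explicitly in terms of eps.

delta = min(11/2, (121/48)eps)

Fix eps > 0. We want delta > 0 with 0 < |w − 5| < delta ⇒ |(-4w)/(w + 6) + 20/11| < eps.
Combining over a common denominator, (-4w)/(w + 6) + 20/11 = [(-4w)·11 − (-20)·(w + 6)] / [11·(w + 6)] = -24(w − 5) / (11(w + 6)).
So |(-4w)/(w + 6) + 20/11| = 24|w − 5| / (11·|w + 6|).
Require delta ≤ 11/2, so |w + 6| ≥ |11| − |w − 5| > 11 − 11/2 = 11/2.
Hence |(-4w)/(w + 6) + 20/11| < 24|w − 5|/(11·(11/2)) = (48/121)|w − 5|, which is < eps once |w − 5| < (121/48)eps.
Take delta = min(11/2, (121/48)eps). Then 0 < |w − 5| < delta forces both bounds, so |(-4w)/(w + 6) + 20/11| < eps.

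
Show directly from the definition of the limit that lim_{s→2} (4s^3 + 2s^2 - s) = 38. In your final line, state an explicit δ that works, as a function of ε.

δ = min(2, ε/123)

Let ε > 0. We want δ > 0 such that 0 < |s − 2| < δ implies |(4s^3 + 2s^2 - s) − 38| < ε.
(4s^3 + 2s^2 - s) − 38 = 4s^3 + 2s^2 - s - 38 = (s − 2)(4s^2 + 10s + 19).
So |(4s^3 + 2s^2 - s) − 38| = |s − 2|·|4s^2 + 10s + 19|.
Assume first that |s − 2| < 2, so |s| < 4. Then |4s^2 + 10s + 19| ≤ 4·4^2 + 10·4 + 19 = 123.
Hence |(4s^3 + 2s^2 - s) − 38| ≤ 123|s − 2| < ε provided |s − 2| < ε/123.
Choosing δ = min(2, ε/123) ensures both conditions, hence |(4s^3 + 2s^2 - s) − 38| < ε.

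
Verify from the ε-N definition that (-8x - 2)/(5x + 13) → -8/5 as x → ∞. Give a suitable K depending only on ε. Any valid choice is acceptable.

Let ε > 0 be given. We seek K > 0 such that x > K implies |(-8x - 2)/(5x + 13) + 8/5| < ε.
(-8x - 2)/(5x + 13) + 8/5 = (5(-8x - 2) − (-8)(5x + 13)) / (5(5x + 13)) = 94/(5(5x + 13)).
For x > 0 we have 5x + 13 > 5x, so |(-8x - 2)/(5x + 13) + 8/5| = 94/(5(5x + 13)) < 94/(5·5x) = (94/25)/x.
Thus |(-8x - 2)/(5x + 13) + 8/5| < ε whenever x > (94/25)/ε.
Take K = (94/25)/ε. If x > K then |(-8x - 2)/(5x + 13) + 8/5| < (94/25)/x < ε.

K = (94/25)/ε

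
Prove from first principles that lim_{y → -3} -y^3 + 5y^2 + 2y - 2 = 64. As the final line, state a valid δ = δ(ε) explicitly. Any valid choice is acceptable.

δ = min(1, ε/70)

Let ε > 0 be given. We want δ > 0 such that 0 < |y + 3| < δ implies |(-y^3 + 5y^2 + 2y - 2) − 64| < ε.
(-y^3 + 5y^2 + 2y - 2) − 64 = -y^3 + 5y^2 + 2y - 66 = (y + 3)(-y^2 + 8y - 22).
So |(-y^3 + 5y^2 + 2y - 2) − 64| = |y + 3|·|-y^2 + 8y - 22|.
Require δ ≤ 1. Then |y + 3| < 1 gives |y| < 4, and by the triangle inequality |-y^2 + 8y - 22| ≤ 4^2 + 8·4 + 22 = 70.
Hence |(-y^3 + 5y^2 + 2y - 2) − 64| ≤ 70|y + 3| < ε provided |y + 3| < ε/70.
Choosing δ = min(1, ε/70) ensures both conditions, hence |(-y^3 + 5y^2 + 2y - 2) − 64| < ε.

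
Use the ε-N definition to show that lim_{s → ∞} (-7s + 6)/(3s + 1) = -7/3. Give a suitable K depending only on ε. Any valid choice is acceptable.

Suppose ε > 0. We seek K > 0 such that s > K implies |(-7s + 6)/(3s + 1) + 7/3| < ε.
(-7s + 6)/(3s + 1) + 7/3 = (3(-7s + 6) − (-7)(3s + 1)) / (3(3s + 1)) = 25/(3(3s + 1)).
For s > 0 we have 3s + 1 > 3s, so |(-7s + 6)/(3s + 1) + 7/3| = 25/(3(3s + 1)) < 25/(3·3s) = (25/9)/s.
Thus |(-7s + 6)/(3s + 1) + 7/3| < ε whenever s > (25/9)/ε.
Take K = (25/9)/ε. If s > K then |(-7s + 6)/(3s + 1) + 7/3| < (25/9)/s < ε.

K = (25/9)/ε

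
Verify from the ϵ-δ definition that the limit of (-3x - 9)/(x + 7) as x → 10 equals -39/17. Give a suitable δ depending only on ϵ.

δ = min(17/2, (289/24)ϵ)

Let ϵ > 0 be given. We want δ > 0 with 0 < |x − 10| < δ ⇒ |(-3x - 9)/(x + 7) + 39/17| < ϵ.
Combining over a common denominator, (-3x - 9)/(x + 7) + 39/17 = [(-3x - 9)·17 − (-39)·(x + 7)] / [17·(x + 7)] = -12(x − 10) / (17(x + 7)).
So |(-3x - 9)/(x + 7) + 39/17| = 12|x − 10| / (17·|x + 7|).
Require δ ≤ 17/2, so |x + 7| ≥ |17| − |x − 10| > 17 − 17/2 = 17/2.
Hence |(-3x - 9)/(x + 7) + 39/17| < 12|x − 10|/(17·(17/2)) = (24/289)|x − 10|, which is < ϵ once |x − 10| < (289/24)ϵ.
Take δ = min(17/2, (289/24)ϵ). Then 0 < |x − 10| < δ forces both bounds, so |(-3x - 9)/(x + 7) + 39/17| < ϵ.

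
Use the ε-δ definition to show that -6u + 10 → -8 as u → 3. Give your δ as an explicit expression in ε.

Let ε > 0 be given. We need δ > 0 so that 0 < |u − 3| < δ implies |(-6u + 10) + 8| < ε.
Since (-6u + 10) + 8 = -6(u − 3), we have |(-6u + 10) + 8| = 6|u − 3|.
Thus it suffices that |u − 3| < ε/6.
Take δ = ε/6. If 0 < |u − 3| < δ then |(-6u + 10) + 8| = 6|u − 3| < 6·(ε/6) = ε.

δ = ε/6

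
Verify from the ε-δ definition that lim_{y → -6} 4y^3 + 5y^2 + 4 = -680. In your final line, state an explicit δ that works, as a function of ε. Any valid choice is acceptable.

Let ε > 0 be given. We want δ > 0 such that 0 < |y + 6| < δ implies |(4y^3 + 5y^2 + 4) + 680| < ε.
(4y^3 + 5y^2 + 4) + 680 = 4y^3 + 5y^2 + 684 = (y + 6)(4y^2 - 19y + 114).
So |(4y^3 + 5y^2 + 4) + 680| = |y + 6|·|4y^2 - 19y + 114|.
Assume first that |y + 6| < 1, so |y| < 7. Then |4y^2 - 19y + 114| ≤ 4·7^2 + 19·7 + 114 = 443.
Hence |(4y^3 + 5y^2 + 4) + 680| ≤ 443|y + 6| < ε provided |y + 6| < ε/443.
Choosing δ = min(1, ε/443) ensures both conditions, hence |(4y^3 + 5y^2 + 4) + 680| < ε.

δ = min(1, ε/443)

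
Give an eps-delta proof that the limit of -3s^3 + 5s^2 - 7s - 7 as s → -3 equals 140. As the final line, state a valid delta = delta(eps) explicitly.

delta = min(1, eps/153)

Suppose eps > 0. We want delta > 0 such that 0 < |s + 3| < delta implies |(-3s^3 + 5s^2 - 7s - 7) − 140| < eps.
(-3s^3 + 5s^2 - 7s - 7) − 140 = -3s^3 + 5s^2 - 7s - 147 = (s + 3)(-3s^2 + 14s - 49).
So |(-3s^3 + 5s^2 - 7s - 7) − 140| = |s + 3|·|-3s^2 + 14s - 49|.
Require delta ≤ 1. Then |s + 3| < 1 gives |s| < 4, and by the triangle inequality |-3s^2 + 14s - 49| ≤ 3·4^2 + 14·4 + 49 = 153.
Hence |(-3s^3 + 5s^2 - 7s - 7) − 140| ≤ 153|s + 3| < eps provided |s + 3| < eps/153.
Take delta = min(1, eps/153). Then 0 < |s + 3| < delta gives both |s + 3| < 1 and |s + 3| < eps/153, so |(-3s^3 + 5s^2 - 7s - 7) − 140| < eps.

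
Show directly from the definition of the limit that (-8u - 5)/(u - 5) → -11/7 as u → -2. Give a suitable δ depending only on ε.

Fix ε > 0. We want δ > 0 with 0 < |u + 2| < δ ⇒ |(-8u - 5)/(u - 5) + 11/7| < ε.
Combining over a common denominator, (-8u - 5)/(u - 5) + 11/7 = [(-8u - 5)·(-7) − 11·(u - 5)] / [(-7)·(u - 5)] = 45(u + 2) / ((-7)(u - 5)).
So |(-8u - 5)/(u - 5) + 11/7| = 45|u + 2| / (7·|u − 5|).
Restrict δ ≤ 7/2. Then |u + 2| < 7/2 gives |u − 5| = |(u + 2) + (-7)| ≥ 7 − 7/2 = 7/2.
Hence |(-8u - 5)/(u - 5) + 11/7| < 45|u + 2|/(7·(7/2)) = (90/49)|u + 2|, which is < ε once |u + 2| < (49/90)ε.
Take δ = min(7/2, (49/90)ε). Then 0 < |u + 2| < δ forces both bounds, so |(-8u - 5)/(u - 5) + 11/7| < ε.

δ = min(7/2, (49/90)ε)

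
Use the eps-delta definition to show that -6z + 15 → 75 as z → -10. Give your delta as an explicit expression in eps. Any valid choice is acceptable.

Fix eps > 0. We need delta > 0 so that 0 < |z + 10| < delta implies |(-6z + 15) − 75| < eps.
|(-6z + 15) − 75| = |-6z - 60| = 6|z + 10|.
So 6|z + 10| < eps exactly when |z + 10| < eps/6.
Choosing delta = eps/6 gives |(-6z + 15) − 75| = 6|z + 10| < eps whenever |z + 10| < delta.

delta = eps/6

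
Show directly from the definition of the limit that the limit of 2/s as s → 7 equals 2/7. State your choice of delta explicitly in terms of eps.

Fix eps > 0. We seek delta > 0 such that 0 < |s − 7| < delta implies |2/s − (2/7)| < eps.
|2/s − (2/7)| = 2·|7 − s|/(7·|s|) = 2|s − 7|/(7|s|).
Restrict delta ≤ 7/2. Then |s − 7| < 7/2 gives |s| > 7/2, so 7|s| > 49/2.
Then |2/s − (2/7)| < 2|s − 7|/(49/2), which is < eps when |s − 7| < (49/4)eps.
Take delta = min(7/2, (49/4)eps). Then 0 < |s − 7| < delta gives both |s − 7| < 7/2 and |s − 7| < (49/4)eps, so |2/s − (2/7)| < eps.

delta = min(7/2, (49/4)eps)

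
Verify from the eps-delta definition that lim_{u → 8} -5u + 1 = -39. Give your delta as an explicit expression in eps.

Let eps > 0. We need delta > 0 so that 0 < |u − 8| < delta implies |(-5u + 1) + 39| < eps.
Since (-5u + 1) + 39 = -5(u − 8), we have |(-5u + 1) + 39| = 5|u − 8|.
Thus it suffices that |u − 8| < eps/5.
Take delta = eps/5. If 0 < |u − 8| < delta then |(-5u + 1) + 39| = 5|u − 8| < 5·(eps/5) = eps.

delta = eps/5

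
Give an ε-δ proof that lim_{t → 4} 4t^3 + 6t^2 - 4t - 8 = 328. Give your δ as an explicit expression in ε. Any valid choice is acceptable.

δ = min(1, ε/294)

Fix ε > 0. We want δ > 0 such that 0 < |t − 4| < δ implies |(4t^3 + 6t^2 - 4t - 8) − 328| < ε.
(4t^3 + 6t^2 - 4t - 8) − 328 = 4t^3 + 6t^2 - 4t - 336 = (t − 4)(4t^2 + 22t + 84).
So |(4t^3 + 6t^2 - 4t - 8) − 328| = |t − 4|·|4t^2 + 22t + 84|.
Assume first that |t − 4| < 1, so |t| < 5. Then |4t^2 + 22t + 84| ≤ 4·5^2 + 22·5 + 84 = 294.
Hence |(4t^3 + 6t^2 - 4t - 8) − 328| ≤ 294|t − 4| < ε provided |t − 4| < ε/294.
Take δ = min(1, ε/294). Then 0 < |t − 4| < δ gives both |t − 4| < 1 and |t − 4| < ε/294, so |(4t^3 + 6t^2 - 4t - 8) − 328| < ε.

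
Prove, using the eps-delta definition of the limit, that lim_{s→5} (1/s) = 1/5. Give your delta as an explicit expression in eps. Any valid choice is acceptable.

Let eps > 0 be given. We seek delta > 0 such that 0 < |s − 5| < delta implies |1/s − (1/5)| < eps.
|1/s − (1/5)| = |5 − s|/(5·|s|) = |s − 5|/(5|s|).
Restrict delta ≤ 5/2. Then |s − 5| < 5/2 gives |s| > 5/2, so 5|s| > 25/2.
Then |1/s − (1/5)| < |s − 5|/(25/2), which is < eps when |s − 5| < (25/2)eps.
Take delta = min(5/2, (25/2)eps). Then 0 < |s − 5| < delta gives both |s − 5| < 5/2 and |s − 5| < (25/2)eps, so |1/s − (1/5)| < eps.

delta = min(5/2, (25/2)eps)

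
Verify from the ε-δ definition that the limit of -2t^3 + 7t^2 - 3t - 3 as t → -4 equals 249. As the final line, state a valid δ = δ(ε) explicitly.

δ = min(2, ε/225)

Let ε > 0 be given. We want δ > 0 such that 0 < |t + 4| < δ implies |(-2t^3 + 7t^2 - 3t - 3) − 249| < ε.
(-2t^3 + 7t^2 - 3t - 3) − 249 = -2t^3 + 7t^2 - 3t - 252 = (t + 4)(-2t^2 + 15t - 63).
So |(-2t^3 + 7t^2 - 3t - 3) − 249| = |t + 4|·|-2t^2 + 15t - 63|.
Require δ ≤ 2. Then |t + 4| < 2 gives |t| < 6, and by the triangle inequality |-2t^2 + 15t - 63| ≤ 2·6^2 + 15·6 + 63 = 225.
Hence |(-2t^3 + 7t^2 - 3t - 3) − 249| ≤ 225|t + 4| < ε provided |t + 4| < ε/225.
Take δ = min(2, ε/225). Then 0 < |t + 4| < δ gives both |t + 4| < 2 and |t + 4| < ε/225, so |(-2t^3 + 7t^2 - 3t - 3) − 249| < ε.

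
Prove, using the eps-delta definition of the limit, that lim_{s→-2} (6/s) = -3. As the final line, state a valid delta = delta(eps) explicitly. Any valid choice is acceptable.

delta = min(1, (1/3)eps)

Suppose eps > 0. We seek delta > 0 such that 0 < |s + 2| < delta implies |6/s + 3| < eps.
|6/s + 3| = 6·|-2 − s|/(2·|s|) = 6|s + 2|/(2|s|).
Require delta ≤ 1 so that |s| > 2 − 1 = 1, hence 2|s| > 2.
Then |6/s + 3| < 6|s + 2|/2, which is < eps when |s + 2| < (1/3)eps.
Take delta = min(1, (1/3)eps). Then 0 < |s + 2| < delta gives both |s + 2| < 1 and |s + 2| < (1/3)eps, so |6/s + 3| < eps.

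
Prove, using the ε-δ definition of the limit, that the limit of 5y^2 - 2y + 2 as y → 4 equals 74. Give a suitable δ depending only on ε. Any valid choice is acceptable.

δ = min(1, ε/43)

Let ε > 0. We want δ > 0 such that 0 < |y − 4| < δ implies |(5y^2 - 2y + 2) − 74| < ε.
(5y^2 - 2y + 2) − 74 = 5y^2 - 2y - 72 = (y − 4)(5y + 18).
So |(5y^2 - 2y + 2) − 74| = |y − 4|·|5y + 18|.
Assume first that |y − 4| < 1, so |y| < 5. Then |5y + 18| ≤ 5·5 + 18 = 43.
Hence |(5y^2 - 2y + 2) − 74| ≤ 43|y − 4| < ε provided |y − 4| < ε/43.
Take δ = min(1, ε/43). Then 0 < |y − 4| < δ gives both |y − 4| < 1 and |y − 4| < ε/43, so |(5y^2 - 2y + 2) − 74| < ε.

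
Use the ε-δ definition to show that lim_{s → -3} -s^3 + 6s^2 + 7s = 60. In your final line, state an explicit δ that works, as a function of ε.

δ = min(1, ε/72)

Fix ε > 0. We want δ > 0 such that 0 < |s + 3| < δ implies |(-s^3 + 6s^2 + 7s) − 60| < ε.
(-s^3 + 6s^2 + 7s) − 60 = -s^3 + 6s^2 + 7s - 60 = (s + 3)(-s^2 + 9s - 20).
So |(-s^3 + 6s^2 + 7s) − 60| = |s + 3|·|-s^2 + 9s - 20|.
Require δ ≤ 1. Then |s + 3| < 1 gives |s| < 4, and by the triangle inequality |-s^2 + 9s - 20| ≤ 4^2 + 9·4 + 20 = 72.
Hence |(-s^3 + 6s^2 + 7s) − 60| ≤ 72|s + 3| < ε provided |s + 3| < ε/72.
Choosing δ = min(1, ε/72) ensures both conditions, hence |(-s^3 + 6s^2 + 7s) − 60| < ε.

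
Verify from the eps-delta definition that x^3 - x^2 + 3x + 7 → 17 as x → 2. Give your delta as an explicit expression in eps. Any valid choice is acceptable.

delta = min(2, eps/25)

Let eps > 0. We want delta > 0 such that 0 < |x − 2| < delta implies |(x^3 - x^2 + 3x + 7) − 17| < eps.
(x^3 - x^2 + 3x + 7) − 17 = x^3 - x^2 + 3x - 10 = (x − 2)(x^2 + x + 5).
So |(x^3 - x^2 + 3x + 7) − 17| = |x − 2|·|x^2 + x + 5|.
Require delta ≤ 2. Then |x − 2| < 2 gives |x| < 4, and by the triangle inequality |x^2 + x + 5| ≤ 4^2 + 4 + 5 = 25.
Hence |(x^3 - x^2 + 3x + 7) − 17| ≤ 25|x − 2| < eps provided |x − 2| < eps/25.
Take delta = min(2, eps/25). Then 0 < |x − 2| < delta gives both |x − 2| < 2 and |x − 2| < eps/25, so |(x^3 - x^2 + 3x + 7) − 17| < eps.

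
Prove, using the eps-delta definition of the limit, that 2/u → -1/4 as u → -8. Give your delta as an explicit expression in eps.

delta = min(4, 16eps)

Let eps > 0 be given. We seek delta > 0 such that 0 < |u + 8| < delta implies |2/u + 1/4| < eps.
|2/u + 1/4| = 2·|-8 − u|/(8·|u|) = 2|u + 8|/(8|u|).
Require delta ≤ 4 so that |u| > 8 − 4 = 4, hence 8|u| > 32.
Then |2/u + 1/4| < 2|u + 8|/32, which is < eps when |u + 8| < 16eps.
Take delta = min(4, 16eps). Then 0 < |u + 8| < delta gives both |u + 8| < 4 and |u + 8| < 16eps, so |2/u + 1/4| < eps.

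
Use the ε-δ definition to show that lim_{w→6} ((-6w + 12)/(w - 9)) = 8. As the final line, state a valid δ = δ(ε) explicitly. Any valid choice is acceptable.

Suppose ε > 0. We want δ > 0 with 0 < |w − 6| < δ ⇒ |(-6w + 12)/(w - 9) − 8| < ε.
Combining over a common denominator, (-6w + 12)/(w - 9) − 8 = [(-6w + 12)·(-3) − (-24)·(w - 9)] / [(-3)·(w - 9)] = 42(w − 6) / ((-3)(w - 9)).
So |(-6w + 12)/(w - 9) − 8| = 42|w − 6| / (3·|w − 9|).
Restrict δ ≤ 3/2. Then |w − 6| < 3/2 gives |w − 9| = |(w − 6) + (-3)| ≥ 3 − 3/2 = 3/2.
Hence |(-6w + 12)/(w - 9) − 8| < 42|w − 6|/(3·(3/2)) = (28/3)|w − 6|, which is < ε once |w − 6| < (3/28)ε.
Take δ = min(3/2, (3/28)ε). Then 0 < |w − 6| < δ forces both bounds, so |(-6w + 12)/(w - 9) − 8| < ε.

δ = min(3/2, (3/28)ε)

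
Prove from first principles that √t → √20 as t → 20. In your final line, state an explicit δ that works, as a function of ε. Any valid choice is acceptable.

Suppose ε > 0. We want δ > 0 such that 0 < |t − 20| < δ implies |√t − √20| < ε.
Rationalise: √t − √20 = (t − 20)/(√t + √20), so |√t − √20| = |t − 20|/(√t + √20).
Restrict δ ≤ 20 so that |t − 20| < 20 forces t > 0, and then √t + √20 > √20.
Hence |√t − √20| < |t − 20|/√20, which is < ε once |t − 20| < √20·ε.
Take δ = min(20, √20·ε). If 0 < |t − 20| < δ then t > 0 and |√t − √20| < |t − 20|/√20 < ε.

δ = min(20, √20·ε)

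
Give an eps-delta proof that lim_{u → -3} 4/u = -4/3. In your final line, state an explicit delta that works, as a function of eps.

delta = min(3/2, (9/8)eps)

Let eps > 0. We seek delta > 0 such that 0 < |u + 3| < delta implies |4/u + 4/3| < eps.
|4/u + 4/3| = 4·|-3 − u|/(3·|u|) = 4|u + 3|/(3|u|).
Restrict delta ≤ 3/2. Then |u + 3| < 3/2 gives |u| > 3/2, so 3|u| > 9/2.
Then |4/u + 4/3| < 4|u + 3|/(9/2), which is < eps when |u + 3| < (9/8)eps.
Take delta = min(3/2, (9/8)eps). Then 0 < |u + 3| < delta gives both |u + 3| < 3/2 and |u + 3| < (9/8)eps, so |4/u + 4/3| < eps.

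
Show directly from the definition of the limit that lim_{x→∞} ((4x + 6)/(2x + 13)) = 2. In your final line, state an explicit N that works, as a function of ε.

N = 10/ε

Let ε > 0. We seek N > 0 such that x > N implies |(4x + 6)/(2x + 13) − 2| < ε.
(4x + 6)/(2x + 13) − 2 = (2(4x + 6) − 4(2x + 13)) / (2(2x + 13)) = -40/(2(2x + 13)).
For x > 0 we have 2x + 13 > 2x, so |(4x + 6)/(2x + 13) − 2| = 40/(2(2x + 13)) < 40/(2·2x) = 10/x.
Thus |(4x + 6)/(2x + 13) − 2| < ε whenever x > 10/ε.
Take N = 10/ε. If x > N then |(4x + 6)/(2x + 13) − 2| < 10/x < ε.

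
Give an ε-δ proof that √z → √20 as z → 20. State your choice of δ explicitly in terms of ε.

Let ε > 0 be given. We want δ > 0 such that 0 < |z − 20| < δ implies |√z − √20| < ε.
Multiplying by the conjugate, |√z − √20| = |z − 20|/(√z + √20).
Restrict δ ≤ 20 so that |z − 20| < 20 forces z > 0, and then √z + √20 > √20.
Hence |√z − √20| < |z − 20|/√20, which is < ε once |z − 20| < √20·ε.
Take δ = min(20, √20·ε). If 0 < |z − 20| < δ then z > 0 and |√z − √20| < |z − 20|/√20 < ε.

δ = min(20, √20·ε)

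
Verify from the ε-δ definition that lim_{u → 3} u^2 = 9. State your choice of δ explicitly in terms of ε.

Suppose ε > 0. We seek δ > 0 with 0 < |u − 3| < δ ⇒ |u^2 − 9| < ε.
Factor: u^2 − 9 = (u − 3)(u + 3), so |u^2 − 9| = |u − 3|·|u + 3|.
Restrict δ ≤ 1. Then |u − 3| < 1 gives |u| < 4, so by the triangle inequality |u + 3| ≤ 4 + 3 = 7.
Hence |u^2 − 9| ≤ 7|u − 3|, which is < ε once |u − 3| < ε/7.
Take δ = min(1, ε/7). If 0 < |u − 3| < δ then both bounds hold and |u^2 − 9| ≤ 7|u − 3| < 7·(ε/7) = ε.

δ = min(1, ε/7)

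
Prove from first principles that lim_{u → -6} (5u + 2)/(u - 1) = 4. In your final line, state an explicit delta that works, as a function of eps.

delta = min(7/2, (7/2)eps)

Let eps > 0 be given. We want delta > 0 with 0 < |u + 6| < delta ⇒ |(5u + 2)/(u - 1) − 4| < eps.
Combining over a common denominator, (5u + 2)/(u - 1) − 4 = [(5u + 2)·(-7) − (-28)·(u - 1)] / [(-7)·(u - 1)] = -7(u + 6) / ((-7)(u - 1)).
So |(5u + 2)/(u - 1) − 4| = 7|u + 6| / (7·|u − 1|).
Require delta ≤ 7/2, so |u − 1| ≥ |-7| − |u + 6| > 7 − 7/2 = 7/2.
Hence |(5u + 2)/(u - 1) − 4| < 7|u + 6|/(7·(7/2)) = (2/7)|u + 6|, which is < eps once |u + 6| < (7/2)eps.
Take delta = min(7/2, (7/2)eps). Then 0 < |u + 6| < delta forces both bounds, so |(5u + 2)/(u - 1) − 4| < eps.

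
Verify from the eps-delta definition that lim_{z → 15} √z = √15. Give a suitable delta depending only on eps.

Suppose eps > 0. We want delta > 0 such that 0 < |z − 15| < delta implies |√z − √15| < eps.
Rationalise: √z − √15 = (z − 15)/(√z + √15), so |√z − √15| = |z − 15|/(√z + √15).
Restrict delta ≤ 15 so that |z − 15| < 15 forces z > 0, and then √z + √15 > √15.
Hence |√z − √15| < |z − 15|/√15, which is < eps once |z − 15| < √15·eps.
Take delta = min(15, √15·eps). If 0 < |z − 15| < delta then z > 0 and |√z − √15| < |z − 15|/√15 < eps.

delta = min(15, √15·eps)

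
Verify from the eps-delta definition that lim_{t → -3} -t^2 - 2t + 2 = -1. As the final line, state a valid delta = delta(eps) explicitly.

Let eps > 0. We want delta > 0 such that 0 < |t + 3| < delta implies |(-t^2 - 2t + 2) + 1| < eps.
(-t^2 - 2t + 2) + 1 = -t^2 - 2t + 3 = (t + 3)(-t + 1).
So |(-t^2 - 2t + 2) + 1| = |t + 3|·|-t + 1|.
Require delta ≤ 1. Then |t + 3| < 1 gives |t| < 4, and by the triangle inequality |-t + 1| ≤ 4 + 1 = 5.
Hence |(-t^2 - 2t + 2) + 1| ≤ 5|t + 3| < eps provided |t + 3| < eps/5.
Choosing delta = min(1, eps/5) ensures both conditions, hence |(-t^2 - 2t + 2) + 1| < eps.

delta = min(1, eps/5)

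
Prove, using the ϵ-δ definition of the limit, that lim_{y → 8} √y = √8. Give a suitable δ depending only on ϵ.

δ = min(8, √8·ϵ)

Fix ϵ > 0. We want δ > 0 such that 0 < |y − 8| < δ implies |√y − √8| < ϵ.
Rationalise: √y − √8 = (y − 8)/(√y + √8), so |√y − √8| = |y − 8|/(√y + √8).
Restrict δ ≤ 8 so that |y − 8| < 8 forces y > 0, and then √y + √8 > √8.
Hence |√y − √8| < |y − 8|/√8, which is < ϵ once |y − 8| < √8·ϵ.
Take δ = min(8, √8·ϵ). If 0 < |y − 8| < δ then y > 0 and |√y − √8| < |y − 8|/√8 < ϵ.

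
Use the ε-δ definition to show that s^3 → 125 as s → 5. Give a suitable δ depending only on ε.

δ = min(2, ε/109)

Let ε > 0 be given. We seek δ > 0 with 0 < |s − 5| < δ ⇒ |s^3 − 125| < ε.
Factor: s^3 − 125 = (s − 5)(s^2 + 5s + 25), so |s^3 − 125| = |s − 5|·|s^2 + 5s + 25|.
Restrict δ ≤ 2. Then |s − 5| < 2 gives |s| < 7, so by the triangle inequality |s^2 + 5s + 25| ≤ 7^2 + 5·7 + 25 = 109.
Hence |s^3 − 125| ≤ 109|s − 5|, which is < ε once |s − 5| < ε/109.
Take δ = min(2, ε/109). If 0 < |s − 5| < δ then both bounds hold and |s^3 − 125| ≤ 109|s − 5| < 109·(ε/109) = ε.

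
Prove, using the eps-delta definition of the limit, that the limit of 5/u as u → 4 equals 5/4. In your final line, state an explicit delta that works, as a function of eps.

Let eps > 0. We seek delta > 0 such that 0 < |u − 4| < delta implies |5/u − (5/4)| < eps.
|5/u − (5/4)| = 5·|4 − u|/(4·|u|) = 5|u − 4|/(4|u|).
Restrict delta ≤ 2. Then |u − 4| < 2 gives |u| > 2, so 4|u| > 8.
Then |5/u − (5/4)| < 5|u − 4|/8, which is < eps when |u − 4| < (8/5)eps.
Take delta = min(2, (8/5)eps). Then 0 < |u − 4| < delta gives both |u − 4| < 2 and |u − 4| < (8/5)eps, so |5/u − (5/4)| < eps.

delta = min(2, (8/5)eps)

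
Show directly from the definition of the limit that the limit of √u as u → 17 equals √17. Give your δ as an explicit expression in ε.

δ = min(17, √17·ε)

Let ε > 0 be given. We want δ > 0 such that 0 < |u − 17| < δ implies |√u − √17| < ε.
Multiplying by the conjugate, |√u − √17| = |u − 17|/(√u + √17).
Restrict δ ≤ 17 so that |u − 17| < 17 forces u > 0, and then √u + √17 > √17.
Hence |√u − √17| < |u − 17|/√17, which is < ε once |u − 17| < √17·ε.
Take δ = min(17, √17·ε). If 0 < |u − 17| < δ then u > 0 and |√u − √17| < |u − 17|/√17 < ε.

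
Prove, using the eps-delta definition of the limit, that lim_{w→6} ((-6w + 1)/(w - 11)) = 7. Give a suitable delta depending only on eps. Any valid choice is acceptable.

delta = min(5/2, (5/26)eps)

Let eps > 0 be given. We want delta > 0 with 0 < |w − 6| < delta ⇒ |(-6w + 1)/(w - 11) − 7| < eps.
Combining over a common denominator, (-6w + 1)/(w - 11) − 7 = [(-6w + 1)·(-5) − (-35)·(w - 11)] / [(-5)·(w - 11)] = 65(w − 6) / ((-5)(w - 11)).
So |(-6w + 1)/(w - 11) − 7| = 65|w − 6| / (5·|w − 11|).
Restrict delta ≤ 5/2. Then |w − 6| < 5/2 gives |w − 11| = |(w − 6) + (-5)| ≥ 5 − 5/2 = 5/2.
Hence |(-6w + 1)/(w - 11) − 7| < 65|w − 6|/(5·(5/2)) = (26/5)|w − 6|, which is < eps once |w − 6| < (5/26)eps.
Take delta = min(5/2, (5/26)eps). Then 0 < |w − 6| < delta forces both bounds, so |(-6w + 1)/(w - 11) − 7| < eps.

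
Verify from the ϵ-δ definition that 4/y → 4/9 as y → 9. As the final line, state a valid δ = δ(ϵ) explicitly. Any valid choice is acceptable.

Fix ϵ > 0. We seek δ > 0 such that 0 < |y − 9| < δ implies |4/y − (4/9)| < ϵ.
|4/y − (4/9)| = 4·|9 − y|/(9·|y|) = 4|y − 9|/(9|y|).
Require δ ≤ 9/2 so that |y| > 9 − 9/2 = 9/2, hence 9|y| > 81/2.
Then |4/y − (4/9)| < 4|y − 9|/(81/2), which is < ϵ when |y − 9| < (81/8)ϵ.
Take δ = min(9/2, (81/8)ϵ). Then 0 < |y − 9| < δ gives both |y − 9| < 9/2 and |y − 9| < (81/8)ϵ, so |4/y − (4/9)| < ϵ.

δ = min(9/2, (81/8)ϵ)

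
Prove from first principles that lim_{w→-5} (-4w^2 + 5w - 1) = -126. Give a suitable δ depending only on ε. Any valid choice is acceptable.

δ = min(2, ε/53)

Let ε > 0. We want δ > 0 such that 0 < |w + 5| < δ implies |(-4w^2 + 5w - 1) + 126| < ε.
(-4w^2 + 5w - 1) + 126 = -4w^2 + 5w + 125 = (w + 5)(-4w + 25).
So |(-4w^2 + 5w - 1) + 126| = |w + 5|·|-4w + 25|.
Assume first that |w + 5| < 2, so |w| < 7. Then |-4w + 25| ≤ 4·7 + 25 = 53.
Hence |(-4w^2 + 5w - 1) + 126| ≤ 53|w + 5| < ε provided |w + 5| < ε/53.
Take δ = min(2, ε/53). Then 0 < |w + 5| < δ gives both |w + 5| < 2 and |w + 5| < ε/53, so |(-4w^2 + 5w - 1) + 126| < ε.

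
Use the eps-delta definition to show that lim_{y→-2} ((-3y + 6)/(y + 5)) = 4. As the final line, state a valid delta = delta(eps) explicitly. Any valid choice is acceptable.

Fix eps > 0. We want delta > 0 with 0 < |y + 2| < delta ⇒ |(-3y + 6)/(y + 5) − 4| < eps.
Combining over a common denominator, (-3y + 6)/(y + 5) − 4 = [(-3y + 6)·3 − 12·(y + 5)] / [3·(y + 5)] = -21(y + 2) / (3(y + 5)).
So |(-3y + 6)/(y + 5) − 4| = 21|y + 2| / (3·|y + 5|).
Restrict delta ≤ 3/2. Then |y + 2| < 3/2 gives |y + 5| = |(y + 2) + 3| ≥ 3 − 3/2 = 3/2.
Hence |(-3y + 6)/(y + 5) − 4| < 21|y + 2|/(3·(3/2)) = (14/3)|y + 2|, which is < eps once |y + 2| < (3/14)eps.
Take delta = min(3/2, (3/14)eps). Then 0 < |y + 2| < delta forces both bounds, so |(-3y + 6)/(y + 5) − 4| < eps.

delta = min(3/2, (3/14)eps)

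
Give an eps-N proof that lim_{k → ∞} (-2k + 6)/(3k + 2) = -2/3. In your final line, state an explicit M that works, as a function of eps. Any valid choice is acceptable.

Suppose eps > 0. For k ≥ 1, |(-2k + 6)/(3k + 2) + 2/3| = |22|/(3(3k + 2)) = 22/(3(3k + 2)).
Since 3k + 2 ≥ 3k for k ≥ 1, this is ≤ 22/(3·3k) = (22/9)/k.
So |(-2k + 6)/(3k + 2) + 2/3| < eps whenever k > (22/9)/eps.
Take M = (22/9)/eps. If k > M then |(-2k + 6)/(3k + 2) + 2/3| ≤ (22/9)/k < eps.

M = (22/9)/eps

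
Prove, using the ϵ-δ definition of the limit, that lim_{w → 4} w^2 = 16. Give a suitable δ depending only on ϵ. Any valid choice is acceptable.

Let ϵ > 0. We seek δ > 0 with 0 < |w − 4| < δ ⇒ |w^2 − 16| < ϵ.
Factor: w^2 − 16 = (w − 4)(w + 4), so |w^2 − 16| = |w − 4|·|w + 4|.
Restrict δ ≤ 1. Then |w − 4| < 1 gives |w| < 5, so by the triangle inequality |w + 4| ≤ 5 + 4 = 9.
Hence |w^2 − 16| ≤ 9|w − 4|, which is < ϵ once |w − 4| < ϵ/9.
Take δ = min(1, ϵ/9). If 0 < |w − 4| < δ then both bounds hold and |w^2 − 16| ≤ 9|w − 4| < 9·(ϵ/9) = ϵ.

δ = min(1, ϵ/9)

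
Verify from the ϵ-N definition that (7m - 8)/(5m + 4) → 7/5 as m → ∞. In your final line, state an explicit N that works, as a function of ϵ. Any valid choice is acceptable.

N = (68/25)/ϵ

Fix ϵ > 0. For m ≥ 1, |(7m - 8)/(5m + 4) − (7/5)| = |-68|/(5(5m + 4)) = 68/(5(5m + 4)).
Since 5m + 4 ≥ 5m for m ≥ 1, this is ≤ 68/(5·5m) = (68/25)/m.
So |(7m - 8)/(5m + 4) − (7/5)| < ϵ whenever m > (68/25)/ϵ.
Take N = (68/25)/ϵ. If m > N then |(7m - 8)/(5m + 4) − (7/5)| ≤ (68/25)/m < ϵ.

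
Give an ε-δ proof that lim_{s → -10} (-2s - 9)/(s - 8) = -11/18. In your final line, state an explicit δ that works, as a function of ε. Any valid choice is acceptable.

δ = min(9, (162/25)ε)

Suppose ε > 0. We want δ > 0 with 0 < |s + 10| < δ ⇒ |(-2s - 9)/(s - 8) + 11/18| < ε.
Combining over a common denominator, (-2s - 9)/(s - 8) + 11/18 = [(-2s - 9)·(-18) − 11·(s - 8)] / [(-18)·(s - 8)] = 25(s + 10) / ((-18)(s - 8)).
So |(-2s - 9)/(s - 8) + 11/18| = 25|s + 10| / (18·|s − 8|).
Restrict δ ≤ 9. Then |s + 10| < 9 gives |s − 8| = |(s + 10) + (-18)| ≥ 18 − 9 = 9.
Hence |(-2s - 9)/(s - 8) + 11/18| < 25|s + 10|/(18·9) = (25/162)|s + 10|, which is < ε once |s + 10| < (162/25)ε.
Take δ = min(9, (162/25)ε). Then 0 < |s + 10| < δ forces both bounds, so |(-2s - 9)/(s - 8) + 11/18| < ε.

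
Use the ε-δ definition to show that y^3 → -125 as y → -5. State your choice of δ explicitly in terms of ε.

Suppose ε > 0. We seek δ > 0 with 0 < |y + 5| < δ ⇒ |y^3 + 125| < ε.
Factor: y^3 + 125 = (y + 5)(y^2 - 5y + 25), so |y^3 + 125| = |y + 5|·|y^2 - 5y + 25|.
Restrict δ ≤ 2. Then |y + 5| < 2 gives |y| < 7, so by the triangle inequality |y^2 - 5y + 25| ≤ 7^2 + 5·7 + 25 = 109.
Hence |y^3 + 125| ≤ 109|y + 5|, which is < ε once |y + 5| < ε/109.
Take δ = min(2, ε/109). If 0 < |y + 5| < δ then both bounds hold and |y^3 + 125| ≤ 109|y + 5| < 109·(ε/109) = ε.

δ = min(2, ε/109)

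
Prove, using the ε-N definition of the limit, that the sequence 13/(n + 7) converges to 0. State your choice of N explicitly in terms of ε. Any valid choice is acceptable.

Suppose ε > 0. For n ≥ 1, |13/(n + 7) − 0| = 13/(n + 7) ≤ 13/n.
We need 13/n < ε, i.e. n > 13/ε.
Take N = 13/ε. If n > N then |13/(n + 7)| ≤ 13/n < ε.

N = 13/ε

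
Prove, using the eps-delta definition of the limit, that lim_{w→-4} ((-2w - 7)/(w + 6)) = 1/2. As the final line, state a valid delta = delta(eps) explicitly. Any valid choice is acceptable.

delta = min(1, (2/5)eps)

Let eps > 0. We want delta > 0 with 0 < |w + 4| < delta ⇒ |(-2w - 7)/(w + 6) − (1/2)| < eps.
Combining over a common denominator, (-2w - 7)/(w + 6) − (1/2) = [(-2w - 7)·2 − 1·(w + 6)] / [2·(w + 6)] = -5(w + 4) / (2(w + 6)).
So |(-2w - 7)/(w + 6) − (1/2)| = 5|w + 4| / (2·|w + 6|).
Require delta ≤ 1, so |w + 6| ≥ |2| − |w + 4| > 2 − 1 = 1.
Hence |(-2w - 7)/(w + 6) − (1/2)| < 5|w + 4|/(2·1) = (5/2)|w + 4|, which is < eps once |w + 4| < (2/5)eps.
Take delta = min(1, (2/5)eps). Then 0 < |w + 4| < delta forces both bounds, so |(-2w - 7)/(w + 6) − (1/2)| < eps.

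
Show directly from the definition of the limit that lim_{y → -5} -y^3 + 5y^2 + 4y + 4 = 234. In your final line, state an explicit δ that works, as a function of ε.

δ = min(1, ε/142)

Fix ε > 0. We want δ > 0 such that 0 < |y + 5| < δ implies |(-y^3 + 5y^2 + 4y + 4) − 234| < ε.
(-y^3 + 5y^2 + 4y + 4) − 234 = -y^3 + 5y^2 + 4y - 230 = (y + 5)(-y^2 + 10y - 46).
So |(-y^3 + 5y^2 + 4y + 4) − 234| = |y + 5|·|-y^2 + 10y - 46|.
Assume first that |y + 5| < 1, so |y| < 6. Then |-y^2 + 10y - 46| ≤ 6^2 + 10·6 + 46 = 142.
Hence |(-y^3 + 5y^2 + 4y + 4) − 234| ≤ 142|y + 5| < ε provided |y + 5| < ε/142.
Take δ = min(1, ε/142). Then 0 < |y + 5| < δ gives both |y + 5| < 1 and |y + 5| < ε/142, so |(-y^3 + 5y^2 + 4y + 4) − 234| < ε.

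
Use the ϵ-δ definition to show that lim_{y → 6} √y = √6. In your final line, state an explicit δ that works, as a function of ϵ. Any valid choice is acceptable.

δ = min(6, √6·ϵ)

Let ϵ > 0 be given. We want δ > 0 such that 0 < |y − 6| < δ implies |√y − √6| < ϵ.
Multiplying by the conjugate, |√y − √6| = |y − 6|/(√y + √6).
Restrict δ ≤ 6 so that |y − 6| < 6 forces y > 0, and then √y + √6 > √6.
Hence |√y − √6| < |y − 6|/√6, which is < ϵ once |y − 6| < √6·ϵ.
Take δ = min(6, √6·ϵ). If 0 < |y − 6| < δ then y > 0 and |√y − √6| < |y − 6|/√6 < ϵ.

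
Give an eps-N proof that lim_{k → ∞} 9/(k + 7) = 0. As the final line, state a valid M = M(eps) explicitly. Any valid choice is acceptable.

Let eps > 0. For k ≥ 1, |9/(k + 7) − 0| = 9/(k + 7) ≤ 9/k.
We need 9/k < eps, i.e. k > 9/eps.
Take M = 9/eps. If k > M then |9/(k + 7)| ≤ 9/k < eps.

M = 9/eps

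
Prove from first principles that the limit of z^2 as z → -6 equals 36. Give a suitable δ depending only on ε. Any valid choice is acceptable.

Fix ε > 0. We seek δ > 0 with 0 < |z + 6| < δ ⇒ |z^2 − 36| < ε.
Factor: z^2 − 36 = (z + 6)(z - 6), so |z^2 − 36| = |z + 6|·|z - 6|.
Impose δ ≤ 1 so that |z| < 7; then |z - 6| ≤ 13.
Hence |z^2 − 36| ≤ 13|z + 6|, which is < ε once |z + 6| < ε/13.
Take δ = min(1, ε/13). If 0 < |z + 6| < δ then both bounds hold and |z^2 − 36| ≤ 13|z + 6| < 13·(ε/13) = ε.

δ = min(1, ε/13)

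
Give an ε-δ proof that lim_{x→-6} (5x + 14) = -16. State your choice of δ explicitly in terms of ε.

Suppose ε > 0. We need δ > 0 so that 0 < |x + 6| < δ implies |(5x + 14) + 16| < ε.
|(5x + 14) + 16| = |5x + 30| = 5|x + 6|.
So 5|x + 6| < ε exactly when |x + 6| < ε/5.
Choosing δ = ε/5 gives |(5x + 14) + 16| = 5|x + 6| < ε whenever |x + 6| < δ.

δ = ε/5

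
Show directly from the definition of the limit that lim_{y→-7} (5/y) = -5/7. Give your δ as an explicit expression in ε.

Let ε > 0 be given. We seek δ > 0 such that 0 < |y + 7| < δ implies |5/y + 5/7| < ε.
|5/y + 5/7| = 5·|-7 − y|/(7·|y|) = 5|y + 7|/(7|y|).
Restrict δ ≤ 7/2. Then |y + 7| < 7/2 gives |y| > 7/2, so 7|y| > 49/2.
Then |5/y + 5/7| < 5|y + 7|/(49/2), which is < ε when |y + 7| < (49/10)ε.
Take δ = min(7/2, (49/10)ε). Then 0 < |y + 7| < δ gives both |y + 7| < 7/2 and |y + 7| < (49/10)ε, so |5/y + 5/7| < ε.

δ = min(7/2, (49/10)ε)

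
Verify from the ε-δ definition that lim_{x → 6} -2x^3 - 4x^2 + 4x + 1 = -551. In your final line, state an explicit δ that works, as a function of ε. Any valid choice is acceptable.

δ = min(2, ε/348)

Let ε > 0. We want δ > 0 such that 0 < |x − 6| < δ implies |(-2x^3 - 4x^2 + 4x + 1) + 551| < ε.
(-2x^3 - 4x^2 + 4x + 1) + 551 = -2x^3 - 4x^2 + 4x + 552 = (x − 6)(-2x^2 - 16x - 92).
So |(-2x^3 - 4x^2 + 4x + 1) + 551| = |x − 6|·|-2x^2 - 16x - 92|.
Require δ ≤ 2. Then |x − 6| < 2 gives |x| < 8, and by the triangle inequality |-2x^2 - 16x - 92| ≤ 2·8^2 + 16·8 + 92 = 348.
Hence |(-2x^3 - 4x^2 + 4x + 1) + 551| ≤ 348|x − 6| < ε provided |x − 6| < ε/348.
Choosing δ = min(2, ε/348) ensures both conditions, hence |(-2x^3 - 4x^2 + 4x + 1) + 551| < ε.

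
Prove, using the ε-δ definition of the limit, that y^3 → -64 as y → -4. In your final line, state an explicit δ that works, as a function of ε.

δ = min(2, ε/76)

Fix ε > 0. We seek δ > 0 with 0 < |y + 4| < δ ⇒ |y^3 + 64| < ε.
Factor: y^3 + 64 = (y + 4)(y^2 - 4y + 16), so |y^3 + 64| = |y + 4|·|y^2 - 4y + 16|.
Restrict δ ≤ 2. Then |y + 4| < 2 gives |y| < 6, so by the triangle inequality |y^2 - 4y + 16| ≤ 6^2 + 4·6 + 16 = 76.
Hence |y^3 + 64| ≤ 76|y + 4|, which is < ε once |y + 4| < ε/76.
Take δ = min(2, ε/76). If 0 < |y + 4| < δ then both bounds hold and |y^3 + 64| ≤ 76|y + 4| < 76·(ε/76) = ε.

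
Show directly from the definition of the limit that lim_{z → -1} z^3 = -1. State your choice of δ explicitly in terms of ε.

δ = min(1, ε/7)

Let ε > 0. We seek δ > 0 with 0 < |z + 1| < δ ⇒ |z^3 + 1| < ε.
Factor: z^3 + 1 = (z + 1)(z^2 - z + 1), so |z^3 + 1| = |z + 1|·|z^2 - z + 1|.
Impose δ ≤ 1 so that |z| < 2; then |z^2 - z + 1| ≤ 7.
Hence |z^3 + 1| ≤ 7|z + 1|, which is < ε once |z + 1| < ε/7.
Take δ = min(1, ε/7). If 0 < |z + 1| < δ then both bounds hold and |z^3 + 1| ≤ 7|z + 1| < 7·(ε/7) = ε.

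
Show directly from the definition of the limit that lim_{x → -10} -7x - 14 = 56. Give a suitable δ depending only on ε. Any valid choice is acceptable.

Suppose ε > 0. We need δ > 0 so that 0 < |x + 10| < δ implies |(-7x - 14) − 56| < ε.
|(-7x - 14) − 56| = |-7x - 70| = 7|x + 10|.
Thus it suffices that |x + 10| < ε/7.
Choosing δ = ε/7 gives |(-7x - 14) − 56| = 7|x + 10| < ε whenever |x + 10| < δ.

δ = ε/7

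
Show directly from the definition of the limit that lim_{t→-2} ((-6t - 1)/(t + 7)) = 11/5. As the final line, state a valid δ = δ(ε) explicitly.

Fix ε > 0. We want δ > 0 with 0 < |t + 2| < δ ⇒ |(-6t - 1)/(t + 7) − (11/5)| < ε.
Combining over a common denominator, (-6t - 1)/(t + 7) − (11/5) = [(-6t - 1)·5 − 11·(t + 7)] / [5·(t + 7)] = -41(t + 2) / (5(t + 7)).
So |(-6t - 1)/(t + 7) − (11/5)| = 41|t + 2| / (5·|t + 7|).
Require δ ≤ 5/2, so |t + 7| ≥ |5| − |t + 2| > 5 − 5/2 = 5/2.
Hence |(-6t - 1)/(t + 7) − (11/5)| < 41|t + 2|/(5·(5/2)) = (82/25)|t + 2|, which is < ε once |t + 2| < (25/82)ε.
Take δ = min(5/2, (25/82)ε). Then 0 < |t + 2| < δ forces both bounds, so |(-6t - 1)/(t + 7) − (11/5)| < ε.

δ = min(5/2, (25/82)ε)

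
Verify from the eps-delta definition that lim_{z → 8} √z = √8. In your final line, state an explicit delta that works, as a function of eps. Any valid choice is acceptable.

Fix eps > 0. We want delta > 0 such that 0 < |z − 8| < delta implies |√z − √8| < eps.
Rationalise: √z − √8 = (z − 8)/(√z + √8), so |√z − √8| = |z − 8|/(√z + √8).
Restrict delta ≤ 8 so that |z − 8| < 8 forces z > 0, and then √z + √8 > √8.
Hence |√z − √8| < |z − 8|/√8, which is < eps once |z − 8| < √8·eps.
Take delta = min(8, √8·eps). If 0 < |z − 8| < delta then z > 0 and |√z − √8| < |z − 8|/√8 < eps.

delta = min(8, √8·eps)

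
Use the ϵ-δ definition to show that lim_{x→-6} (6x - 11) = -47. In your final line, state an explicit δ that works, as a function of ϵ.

Suppose ϵ > 0. We need δ > 0 so that 0 < |x + 6| < δ implies |(6x - 11) + 47| < ϵ.
|(6x - 11) + 47| = |6x + 36| = 6|x + 6|.
Thus it suffices that |x + 6| < ϵ/6.
Take δ = ϵ/6. If 0 < |x + 6| < δ then |(6x - 11) + 47| = 6|x + 6| < 6·(ϵ/6) = ϵ.

δ = ϵ/6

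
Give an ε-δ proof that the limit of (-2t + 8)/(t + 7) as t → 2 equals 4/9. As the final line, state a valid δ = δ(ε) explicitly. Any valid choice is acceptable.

Let ε > 0. We want δ > 0 with 0 < |t − 2| < δ ⇒ |(-2t + 8)/(t + 7) − (4/9)| < ε.
Combining over a common denominator, (-2t + 8)/(t + 7) − (4/9) = [(-2t + 8)·9 − 4·(t + 7)] / [9·(t + 7)] = -22(t − 2) / (9(t + 7)).
So |(-2t + 8)/(t + 7) − (4/9)| = 22|t − 2| / (9·|t + 7|).
Restrict δ ≤ 9/2. Then |t − 2| < 9/2 gives |t + 7| = |(t − 2) + 9| ≥ 9 − 9/2 = 9/2.
Hence |(-2t + 8)/(t + 7) − (4/9)| < 22|t − 2|/(9·(9/2)) = (44/81)|t − 2|, which is < ε once |t − 2| < (81/44)ε.
Take δ = min(9/2, (81/44)ε). Then 0 < |t − 2| < δ forces both bounds, so |(-2t + 8)/(t + 7) − (4/9)| < ε.

δ = min(9/2, (81/44)ε)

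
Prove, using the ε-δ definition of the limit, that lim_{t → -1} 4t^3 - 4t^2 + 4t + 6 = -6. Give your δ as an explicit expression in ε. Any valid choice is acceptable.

Let ε > 0 be given. We want δ > 0 such that 0 < |t + 1| < δ implies |(4t^3 - 4t^2 + 4t + 6) + 6| < ε.
(4t^3 - 4t^2 + 4t + 6) + 6 = 4t^3 - 4t^2 + 4t + 12 = (t + 1)(4t^2 - 8t + 12).
So |(4t^3 - 4t^2 + 4t + 6) + 6| = |t + 1|·|4t^2 - 8t + 12|.
Require δ ≤ 1. Then |t + 1| < 1 gives |t| < 2, and by the triangle inequality |4t^2 - 8t + 12| ≤ 4·2^2 + 8·2 + 12 = 44.
Hence |(4t^3 - 4t^2 + 4t + 6) + 6| ≤ 44|t + 1| < ε provided |t + 1| < ε/44.
Take δ = min(1, ε/44). Then 0 < |t + 1| < δ gives both |t + 1| < 1 and |t + 1| < ε/44, so |(4t^3 - 4t^2 + 4t + 6) + 6| < ε.

δ = min(1, ε/44)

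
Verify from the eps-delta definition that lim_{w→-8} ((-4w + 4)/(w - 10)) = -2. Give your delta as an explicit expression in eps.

delta = min(9, (9/2)eps)

Let eps > 0. We want delta > 0 with 0 < |w + 8| < delta ⇒ |(-4w + 4)/(w - 10) + 2| < eps.
Combining over a common denominator, (-4w + 4)/(w - 10) + 2 = [(-4w + 4)·(-18) − 36·(w - 10)] / [(-18)·(w - 10)] = 36(w + 8) / ((-18)(w - 10)).
So |(-4w + 4)/(w - 10) + 2| = 36|w + 8| / (18·|w − 10|).
Restrict delta ≤ 9. Then |w + 8| < 9 gives |w − 10| = |(w + 8) + (-18)| ≥ 18 − 9 = 9.
Hence |(-4w + 4)/(w - 10) + 2| < 36|w + 8|/(18·9) = (2/9)|w + 8|, which is < eps once |w + 8| < (9/2)eps.
Take delta = min(9, (9/2)eps). Then 0 < |w + 8| < delta forces both bounds, so |(-4w + 4)/(w - 10) + 2| < eps.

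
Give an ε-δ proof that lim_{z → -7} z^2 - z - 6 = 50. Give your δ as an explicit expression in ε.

Let ε > 0. We want δ > 0 such that 0 < |z + 7| < δ implies |(z^2 - z - 6) − 50| < ε.
(z^2 - z - 6) − 50 = z^2 - z - 56 = (z + 7)(z - 8).
So |(z^2 - z - 6) − 50| = |z + 7|·|z - 8|.
Require δ ≤ 1. Then |z + 7| < 1 gives |z| < 8, and by the triangle inequality |z - 8| ≤ 8 + 8 = 16.
Hence |(z^2 - z - 6) − 50| ≤ 16|z + 7| < ε provided |z + 7| < ε/16.
Choosing δ = min(1, ε/16) ensures both conditions, hence |(z^2 - z - 6) − 50| < ε.

δ = min(1, ε/16)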